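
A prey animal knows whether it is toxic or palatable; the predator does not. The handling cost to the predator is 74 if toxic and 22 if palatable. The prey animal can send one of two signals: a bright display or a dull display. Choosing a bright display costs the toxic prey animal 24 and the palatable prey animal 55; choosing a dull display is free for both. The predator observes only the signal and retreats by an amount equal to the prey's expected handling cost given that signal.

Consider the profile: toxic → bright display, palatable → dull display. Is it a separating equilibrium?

Yes

If types separate, bright display earns payment 74 and dull display earns 22.
Toxic: bright display gives 74 − 24 = 50; dull display gives 22 − 0 = 22. No deviation. ✓
Palatable: dull display gives 22 − 0 = 22; bright display gives 74 − 55 = 19. No deviation. ✓
Neither type gains from mimicking the other.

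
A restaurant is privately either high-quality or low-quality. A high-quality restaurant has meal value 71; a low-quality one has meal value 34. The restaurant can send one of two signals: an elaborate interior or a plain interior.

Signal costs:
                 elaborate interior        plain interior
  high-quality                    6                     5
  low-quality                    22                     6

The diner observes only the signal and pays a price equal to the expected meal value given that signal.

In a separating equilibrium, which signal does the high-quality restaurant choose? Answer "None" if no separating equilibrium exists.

None

Try high-quality → elaborate interior, low-quality → plain interior:
  If types separate, elaborate interior earns payment 71 and plain interior earns 34.
  High-quality: elaborate interior gives 71 − 6 = 65; plain interior gives 34 − 5 = 29. No deviation. ✓
  Low-quality: plain interior gives 34 − 6 = 28; elaborate interior gives 71 − 22 = 49. Would deviate. ✗
Try high-quality → plain interior, low-quality → elaborate interior:
  If types separate, plain interior earns payment 71 and elaborate interior earns 34.
  High-quality: plain interior gives 71 − 5 = 66; elaborate interior gives 34 − 6 = 28. No deviation. ✓
  Low-quality: elaborate interior gives 34 − 22 = 12; plain interior gives 71 − 6 = 65. Would deviate. ✗
Neither assignment is incentive-compatible.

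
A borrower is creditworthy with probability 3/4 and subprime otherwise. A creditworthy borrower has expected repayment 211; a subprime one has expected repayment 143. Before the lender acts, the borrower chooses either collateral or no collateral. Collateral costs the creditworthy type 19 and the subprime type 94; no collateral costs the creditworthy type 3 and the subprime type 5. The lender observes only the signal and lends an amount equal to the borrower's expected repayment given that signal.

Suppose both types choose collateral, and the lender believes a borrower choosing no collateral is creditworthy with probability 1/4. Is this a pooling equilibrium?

No

On the equilibrium path (collateral) the lender holds the prior 3/4 and pays 3/4·211 + 1/4·143 = 194. Off-path (no collateral) belief 1/4 gives 1/4·211 + 3/4·143 = 160.
Creditworthy: collateral gives 194 − 19 = 175; no collateral gives 160 − 3 = 157. Stays. ✓
Subprime: collateral gives 194 − 94 = 100; no collateral gives 160 − 5 = 155. Deviates. ✗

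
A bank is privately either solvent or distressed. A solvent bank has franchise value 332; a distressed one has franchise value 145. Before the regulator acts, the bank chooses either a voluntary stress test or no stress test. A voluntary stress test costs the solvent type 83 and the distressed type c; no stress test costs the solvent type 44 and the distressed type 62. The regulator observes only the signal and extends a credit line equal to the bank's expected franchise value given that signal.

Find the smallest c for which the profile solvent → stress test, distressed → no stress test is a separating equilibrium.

Under separation: stress test → solvent (pays 332); no stress test → distressed (pays 145).
Solvent: 332 − 83 = 249 ≥ 145 − 44 = 101. Holds regardless of c. ✓
Distressed: 145 − 62 ≥ 332 − c, so c ≥ 332 − 83 = 249.

249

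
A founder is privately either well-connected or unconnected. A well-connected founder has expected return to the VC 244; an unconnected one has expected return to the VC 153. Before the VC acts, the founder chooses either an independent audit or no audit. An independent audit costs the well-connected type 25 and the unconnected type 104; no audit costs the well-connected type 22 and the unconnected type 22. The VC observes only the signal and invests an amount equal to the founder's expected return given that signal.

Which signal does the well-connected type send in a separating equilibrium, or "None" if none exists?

None

Try well-connected → audit, unconnected → no audit:
  If types separate, audit earns payment 244 and no audit earns 153.
  Well-connected: audit gives 244 − 25 = 219; no audit gives 153 − 22 = 131. No deviation. ✓
  Unconnected: no audit gives 153 − 22 = 131; audit gives 244 − 104 = 140. Would deviate. ✗
Try well-connected → no audit, unconnected → audit:
  If types separate, no audit earns payment 244 and audit earns 153.
  Well-connected: no audit gives 244 − 22 = 222; audit gives 153 − 25 = 128. No deviation. ✓
  Unconnected: audit gives 153 − 104 = 49; no audit gives 244 − 22 = 222. Would deviate. ✗
Neither assignment is incentive-compatible.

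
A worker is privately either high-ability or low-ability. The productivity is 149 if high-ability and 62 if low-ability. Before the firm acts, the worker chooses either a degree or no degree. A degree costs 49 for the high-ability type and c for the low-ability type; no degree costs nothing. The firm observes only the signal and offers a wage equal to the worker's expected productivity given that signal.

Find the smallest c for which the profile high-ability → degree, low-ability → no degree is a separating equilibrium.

Under separation: degree → high-ability (pays 149); no degree → low-ability (pays 62).
High-ability: 149 − 49 = 100 ≥ 62 − 0 = 62. Holds regardless of c. ✓
Low-ability: 62 − 0 ≥ 149 − c, so c ≥ 149 − 62 = 87.

87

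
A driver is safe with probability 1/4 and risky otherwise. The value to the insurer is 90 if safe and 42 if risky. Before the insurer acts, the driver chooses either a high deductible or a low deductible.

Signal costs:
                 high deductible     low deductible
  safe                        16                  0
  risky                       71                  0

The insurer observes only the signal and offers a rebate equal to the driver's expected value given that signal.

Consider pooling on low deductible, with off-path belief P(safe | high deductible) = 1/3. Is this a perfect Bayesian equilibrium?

At the pooled signal (low deductible) the insurer holds the prior 1/4 and pays 1/4·90 + 3/4·42 = 54. Off-path (high deductible) belief 1/3 gives 1/3·90 + 2/3·42 = 58.
Safe: low deductible gives 54 − 0 = 54; high deductible gives 58 − 16 = 42. Stays. ✓
Risky: low deductible gives 54 − 0 = 54; high deductible gives 58 − 71 = -13. Stays. ✓

Yes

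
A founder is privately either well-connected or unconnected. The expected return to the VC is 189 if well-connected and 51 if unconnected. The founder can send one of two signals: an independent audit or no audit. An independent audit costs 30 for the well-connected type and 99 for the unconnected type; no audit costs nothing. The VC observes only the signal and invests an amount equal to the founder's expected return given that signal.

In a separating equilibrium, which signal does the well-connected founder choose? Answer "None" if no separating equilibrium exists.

None

Try well-connected → audit, unconnected → no audit:
  Under separation the VC infers type exactly: audit → well-connected (pays 189), no audit → unconnected (pays 51).
  Well-connected: audit gives 189 − 30 = 159; no audit gives 51 − 0 = 51. No deviation. ✓
  Unconnected: no audit gives 51 − 0 = 51; audit gives 189 − 99 = 90. Would deviate. ✗
Try well-connected → no audit, unconnected → audit:
  Under separation the VC infers type exactly: no audit → well-connected (pays 189), audit → unconnected (pays 51).
  Well-connected: no audit gives 189 − 0 = 189; audit gives 51 − 30 = 21. No deviation. ✓
  Unconnected: audit gives 51 − 99 = -48; no audit gives 189 − 0 = 189. Would deviate. ✗
Neither assignment is incentive-compatible.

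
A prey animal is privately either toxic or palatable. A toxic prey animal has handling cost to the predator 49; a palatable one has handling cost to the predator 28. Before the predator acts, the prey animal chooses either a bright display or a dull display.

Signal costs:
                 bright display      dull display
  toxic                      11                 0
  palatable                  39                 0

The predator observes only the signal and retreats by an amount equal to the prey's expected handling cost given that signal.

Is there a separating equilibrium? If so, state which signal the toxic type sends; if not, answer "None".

Try toxic → bright display, palatable → dull display:
  If types separate, bright display earns payment 49 and dull display earns 28.
  Toxic: bright display gives 49 − 11 = 38; dull display gives 28 − 0 = 28. No deviation. ✓
  Palatable: dull display gives 28 − 0 = 28; bright display gives 49 − 39 = 10. No deviation. ✓
Both hold — the toxic type sends bright display.

bright display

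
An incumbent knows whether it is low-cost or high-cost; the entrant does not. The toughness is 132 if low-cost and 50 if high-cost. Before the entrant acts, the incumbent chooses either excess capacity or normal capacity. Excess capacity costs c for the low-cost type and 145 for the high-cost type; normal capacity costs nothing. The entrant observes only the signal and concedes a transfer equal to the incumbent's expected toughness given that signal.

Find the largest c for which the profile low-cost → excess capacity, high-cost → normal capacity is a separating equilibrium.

Under separation: excess capacity → low-cost (pays 132); normal capacity → high-cost (pays 50).
High-cost: 50 − 0 = 50 ≥ 132 − 145 = -13. Holds regardless of c. ✓
Low-cost: 132 − c ≥ 50 − 0, so c ≤ 132 − 50 = 82.

82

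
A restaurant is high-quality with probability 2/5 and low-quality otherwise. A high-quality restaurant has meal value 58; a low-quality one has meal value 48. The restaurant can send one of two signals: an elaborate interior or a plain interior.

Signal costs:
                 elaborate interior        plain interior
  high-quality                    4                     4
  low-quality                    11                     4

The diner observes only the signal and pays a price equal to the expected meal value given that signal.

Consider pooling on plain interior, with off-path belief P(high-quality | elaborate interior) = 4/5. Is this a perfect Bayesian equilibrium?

On the equilibrium path (plain interior) the diner holds the prior 2/5 and pays 2/5·58 + 3/5·48 = 52. Off-path (elaborate interior) belief 4/5 gives 4/5·58 + 1/5·48 = 56.
High-quality: plain interior gives 52 − 4 = 48; elaborate interior gives 56 − 4 = 52. Deviates. ✗
Low-quality: plain interior gives 52 − 4 = 48; elaborate interior gives 56 − 11 = 45. Stays. ✓

No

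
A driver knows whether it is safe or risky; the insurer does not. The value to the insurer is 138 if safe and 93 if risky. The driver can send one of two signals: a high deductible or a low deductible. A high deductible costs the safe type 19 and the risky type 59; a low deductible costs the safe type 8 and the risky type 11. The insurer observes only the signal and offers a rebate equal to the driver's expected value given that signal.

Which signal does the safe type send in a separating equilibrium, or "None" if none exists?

high deductible

Try safe → high deductible, risky → low deductible:
  If types separate, high deductible earns payment 138 and low deductible earns 93.
  Safe: high deductible gives 138 − 19 = 119; low deductible gives 93 − 8 = 85. No deviation. ✓
  Risky: low deductible gives 93 − 11 = 82; high deductible gives 138 − 59 = 79. No deviation. ✓
Both hold — the safe type sends high deductible.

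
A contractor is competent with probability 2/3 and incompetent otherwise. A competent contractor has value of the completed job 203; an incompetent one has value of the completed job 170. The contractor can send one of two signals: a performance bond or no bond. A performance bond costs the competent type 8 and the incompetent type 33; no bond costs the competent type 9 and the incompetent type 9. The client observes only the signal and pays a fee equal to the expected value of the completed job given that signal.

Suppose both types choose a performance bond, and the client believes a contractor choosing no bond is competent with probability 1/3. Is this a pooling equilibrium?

On the equilibrium path (bond) the client holds the prior 2/3 and pays 2/3·203 + 1/3·170 = 192. Off-path (no bond) belief 1/3 gives 1/3·203 + 2/3·170 = 181.
Competent: bond gives 192 − 8 = 184; no bond gives 181 − 9 = 172. Stays. ✓
Incompetent: bond gives 192 − 33 = 159; no bond gives 181 − 9 = 172. Deviates. ✗

No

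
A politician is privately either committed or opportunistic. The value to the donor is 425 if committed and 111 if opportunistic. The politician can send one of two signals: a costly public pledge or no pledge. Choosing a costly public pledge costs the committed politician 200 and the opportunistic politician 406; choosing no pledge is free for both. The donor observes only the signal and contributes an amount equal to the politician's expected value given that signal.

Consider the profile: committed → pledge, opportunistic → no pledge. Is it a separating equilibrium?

Yes

If types separate, pledge earns payment 425 and no pledge earns 111.
Committed: pledge gives 425 − 200 = 225; no pledge gives 111 − 0 = 111. No deviation. ✓
Opportunistic: no pledge gives 111 − 0 = 111; pledge gives 425 − 406 = 19. No deviation. ✓
Neither type gains from mimicking the other.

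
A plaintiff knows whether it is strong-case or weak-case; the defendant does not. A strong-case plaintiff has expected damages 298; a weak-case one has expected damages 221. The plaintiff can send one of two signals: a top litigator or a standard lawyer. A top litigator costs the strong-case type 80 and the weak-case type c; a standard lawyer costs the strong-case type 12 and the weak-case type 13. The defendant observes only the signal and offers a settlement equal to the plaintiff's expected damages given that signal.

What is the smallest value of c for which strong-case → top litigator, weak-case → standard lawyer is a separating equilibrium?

Under separation: top litigator → strong-case (pays 298); standard lawyer → weak-case (pays 221).
Strong-case: 298 − 80 = 218 ≥ 221 − 12 = 209. Holds regardless of c. ✓
Weak-case: 221 − 13 ≥ 298 − c, so c ≥ 298 − 208 = 90.

90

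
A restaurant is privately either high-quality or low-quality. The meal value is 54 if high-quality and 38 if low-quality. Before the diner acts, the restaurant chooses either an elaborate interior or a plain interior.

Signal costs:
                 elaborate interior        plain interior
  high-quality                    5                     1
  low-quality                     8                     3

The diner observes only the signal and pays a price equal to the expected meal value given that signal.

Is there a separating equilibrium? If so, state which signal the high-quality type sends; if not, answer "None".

None

Try high-quality → elaborate interior, low-quality → plain interior:
  If types separate, elaborate interior earns payment 54 and plain interior earns 38.
  High-quality: elaborate interior gives 54 − 5 = 49; plain interior gives 38 − 1 = 37. No deviation. ✓
  Low-quality: plain interior gives 38 − 3 = 35; elaborate interior gives 54 − 8 = 46. Would deviate. ✗
Try high-quality → plain interior, low-quality → elaborate interior:
  If types separate, plain interior earns payment 54 and elaborate interior earns 38.
  High-quality: plain interior gives 54 − 1 = 53; elaborate interior gives 38 − 5 = 33. No deviation. ✓
  Low-quality: elaborate interior gives 38 − 8 = 30; plain interior gives 54 − 3 = 51. Would deviate. ✗
Neither assignment is incentive-compatible.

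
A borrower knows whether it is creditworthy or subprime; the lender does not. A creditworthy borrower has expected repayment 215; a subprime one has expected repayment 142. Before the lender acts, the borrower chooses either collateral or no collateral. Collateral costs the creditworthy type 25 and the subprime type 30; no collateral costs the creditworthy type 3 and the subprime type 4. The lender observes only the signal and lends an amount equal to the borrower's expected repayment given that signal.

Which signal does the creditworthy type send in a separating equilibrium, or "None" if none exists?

None

Try creditworthy → collateral, subprime → no collateral:
  If types separate, collateral earns payment 215 and no collateral earns 142.
  Creditworthy: collateral gives 215 − 25 = 190; no collateral gives 142 − 3 = 139. No deviation. ✓
  Subprime: no collateral gives 142 − 4 = 138; collateral gives 215 − 30 = 185. Would deviate. ✗
Try creditworthy → no collateral, subprime → collateral:
  If types separate, no collateral earns payment 215 and collateral earns 142.
  Creditworthy: no collateral gives 215 − 3 = 212; collateral gives 142 − 25 = 117. No deviation. ✓
  Subprime: collateral gives 142 − 30 = 112; no collateral gives 215 − 4 = 211. Would deviate. ✗
Neither assignment is incentive-compatible.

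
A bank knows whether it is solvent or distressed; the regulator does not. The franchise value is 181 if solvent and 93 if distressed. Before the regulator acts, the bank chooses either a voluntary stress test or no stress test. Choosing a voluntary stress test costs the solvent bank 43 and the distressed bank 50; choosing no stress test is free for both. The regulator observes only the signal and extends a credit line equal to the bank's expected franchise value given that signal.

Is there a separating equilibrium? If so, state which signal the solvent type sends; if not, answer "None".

Try solvent → stress test, distressed → no stress test:
  Under separation the regulator infers type exactly: stress test → solvent (pays 181), no stress test → distressed (pays 93).
  Solvent: stress test gives 181 − 43 = 138; no stress test gives 93 − 0 = 93. No deviation. ✓
  Distressed: no stress test gives 93 − 0 = 93; stress test gives 181 − 50 = 131. Would deviate. ✗
Try solvent → no stress test, distressed → stress test:
  Under separation the regulator infers type exactly: no stress test → solvent (pays 181), stress test → distressed (pays 93).
  Solvent: no stress test gives 181 − 0 = 181; stress test gives 93 − 43 = 50. No deviation. ✓
  Distressed: stress test gives 93 − 50 = 43; no stress test gives 181 − 0 = 181. Would deviate. ✗
Neither assignment is incentive-compatible.

None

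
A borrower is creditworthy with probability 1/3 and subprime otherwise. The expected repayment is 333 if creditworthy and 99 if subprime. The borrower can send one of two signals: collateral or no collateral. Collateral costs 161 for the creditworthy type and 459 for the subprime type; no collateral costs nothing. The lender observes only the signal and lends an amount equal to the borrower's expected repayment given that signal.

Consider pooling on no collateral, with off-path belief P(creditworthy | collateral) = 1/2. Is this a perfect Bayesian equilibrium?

At the pooled signal (no collateral) the lender holds the prior 1/3 and pays 1/3·333 + 2/3·99 = 177. Off-path (collateral) belief 1/2 gives 1/2·333 + 1/2·99 = 216.
Creditworthy: no collateral gives 177 − 0 = 177; collateral gives 216 − 161 = 55. Stays. ✓
Subprime: no collateral gives 177 − 0 = 177; collateral gives 216 − 459 = -243. Stays. ✓

Yes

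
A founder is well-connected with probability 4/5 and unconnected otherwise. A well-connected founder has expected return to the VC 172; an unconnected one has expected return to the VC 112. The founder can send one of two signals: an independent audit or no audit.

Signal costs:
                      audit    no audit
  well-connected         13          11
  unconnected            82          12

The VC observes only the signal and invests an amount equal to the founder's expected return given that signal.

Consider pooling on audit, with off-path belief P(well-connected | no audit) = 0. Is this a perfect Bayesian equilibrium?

On the equilibrium path (audit) the VC holds the prior 4/5 and pays 4/5·172 + 1/5·112 = 160. Off-path (no audit) belief 0 gives 0·172 + 1·112 = 112.
Well-connected: audit gives 160 − 13 = 147; no audit gives 112 − 11 = 101. Stays. ✓
Unconnected: audit gives 160 − 82 = 78; no audit gives 112 − 12 = 100. Deviates. ✗

No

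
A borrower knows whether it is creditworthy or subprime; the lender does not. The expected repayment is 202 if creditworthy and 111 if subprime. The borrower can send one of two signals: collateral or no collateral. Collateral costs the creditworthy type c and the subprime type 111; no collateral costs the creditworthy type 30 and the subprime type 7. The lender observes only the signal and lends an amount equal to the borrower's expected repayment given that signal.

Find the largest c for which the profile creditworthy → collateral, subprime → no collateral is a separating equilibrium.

Under separation: collateral → creditworthy (pays 202); no collateral → subprime (pays 111).
Subprime: 111 − 7 = 104 ≥ 202 − 111 = 91. Holds regardless of c. ✓
Creditworthy: 202 − c ≥ 111 − 30, so c ≤ 202 − 81 = 121.

121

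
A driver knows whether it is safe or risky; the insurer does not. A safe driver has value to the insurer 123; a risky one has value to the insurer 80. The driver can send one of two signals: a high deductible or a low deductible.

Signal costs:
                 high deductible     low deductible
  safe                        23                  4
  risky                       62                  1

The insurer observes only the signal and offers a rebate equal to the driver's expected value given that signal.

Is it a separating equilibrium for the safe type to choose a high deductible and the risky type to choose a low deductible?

Yes

Under separation the insurer infers type exactly: high deductible → safe (pays 123), low deductible → risky (pays 80).
Safe: high deductible gives 123 − 23 = 100; low deductible gives 80 − 4 = 76. No deviation. ✓
Risky: low deductible gives 80 − 1 = 79; high deductible gives 123 − 62 = 61. No deviation. ✓
Neither type gains from mimicking the other.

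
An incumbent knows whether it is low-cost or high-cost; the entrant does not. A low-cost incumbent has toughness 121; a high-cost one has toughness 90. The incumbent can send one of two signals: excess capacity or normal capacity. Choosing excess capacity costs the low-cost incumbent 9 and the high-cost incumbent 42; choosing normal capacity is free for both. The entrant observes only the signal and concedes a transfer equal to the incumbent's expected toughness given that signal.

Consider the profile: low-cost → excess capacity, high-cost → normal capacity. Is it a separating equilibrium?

If types separate, excess capacity earns payment 121 and normal capacity earns 90.
Low-cost: excess capacity gives 121 − 9 = 112; normal capacity gives 90 − 0 = 90. No deviation. ✓
High-cost: normal capacity gives 90 − 0 = 90; excess capacity gives 121 − 42 = 79. No deviation. ✓
Both incentive constraints hold.

Yes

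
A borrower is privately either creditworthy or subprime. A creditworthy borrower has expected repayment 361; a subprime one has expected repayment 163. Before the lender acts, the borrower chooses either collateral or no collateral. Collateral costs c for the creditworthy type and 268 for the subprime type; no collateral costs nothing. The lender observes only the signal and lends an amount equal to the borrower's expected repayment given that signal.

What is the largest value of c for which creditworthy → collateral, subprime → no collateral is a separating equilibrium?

Under separation: collateral → creditworthy (pays 361); no collateral → subprime (pays 163).
Subprime: 163 − 0 = 163 ≥ 361 − 268 = 93. Holds regardless of c. ✓
Creditworthy: 361 − c ≥ 163 − 0, so c ≤ 361 − 163 = 198.

198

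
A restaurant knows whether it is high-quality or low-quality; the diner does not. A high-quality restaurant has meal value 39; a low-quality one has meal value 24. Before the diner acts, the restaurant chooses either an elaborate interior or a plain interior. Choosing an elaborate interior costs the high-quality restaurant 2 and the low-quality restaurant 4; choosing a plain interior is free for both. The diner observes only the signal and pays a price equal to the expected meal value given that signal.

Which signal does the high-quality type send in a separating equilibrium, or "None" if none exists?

None

Try high-quality → elaborate interior, low-quality → plain interior:
  If types separate, elaborate interior earns payment 39 and plain interior earns 24.
  High-quality: elaborate interior gives 39 − 2 = 37; plain interior gives 24 − 0 = 24. No deviation. ✓
  Low-quality: plain interior gives 24 − 0 = 24; elaborate interior gives 39 − 4 = 35. Would deviate. ✗
Try high-quality → plain interior, low-quality → elaborate interior:
  If types separate, plain interior earns payment 39 and elaborate interior earns 24.
  High-quality: plain interior gives 39 − 0 = 39; elaborate interior gives 24 − 2 = 22. No deviation. ✓
  Low-quality: elaborate interior gives 24 − 4 = 20; plain interior gives 39 − 0 = 39. Would deviate. ✗
Neither assignment is incentive-compatible.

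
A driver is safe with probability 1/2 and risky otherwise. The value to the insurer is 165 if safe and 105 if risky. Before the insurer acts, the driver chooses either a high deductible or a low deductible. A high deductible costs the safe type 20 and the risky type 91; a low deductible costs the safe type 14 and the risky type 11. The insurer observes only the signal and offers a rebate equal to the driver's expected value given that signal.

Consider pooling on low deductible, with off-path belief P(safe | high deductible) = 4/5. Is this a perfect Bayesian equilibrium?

At the pooled signal (low deductible) the insurer holds the prior 1/2 and pays 1/2·165 + 1/2·105 = 135. Off-path (high deductible) belief 4/5 gives 4/5·165 + 1/5·105 = 153.
Safe: low deductible gives 135 − 14 = 121; high deductible gives 153 − 20 = 133. Deviates. ✗
Risky: low deductible gives 135 − 11 = 124; high deductible gives 153 − 91 = 62. Stays. ✓

No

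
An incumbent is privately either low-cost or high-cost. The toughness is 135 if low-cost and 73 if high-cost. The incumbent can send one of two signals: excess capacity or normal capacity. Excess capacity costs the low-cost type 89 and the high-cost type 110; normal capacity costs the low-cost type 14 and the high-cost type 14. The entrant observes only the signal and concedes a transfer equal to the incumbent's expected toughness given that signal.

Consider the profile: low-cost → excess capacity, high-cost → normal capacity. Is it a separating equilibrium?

No

If types separate, excess capacity earns payment 135 and normal capacity earns 73.
Low-cost: excess capacity gives 135 − 89 = 46; normal capacity gives 73 − 14 = 59. Would deviate. ✗
High-cost: normal capacity gives 73 − 14 = 59; excess capacity gives 135 − 110 = 25. No deviation. ✓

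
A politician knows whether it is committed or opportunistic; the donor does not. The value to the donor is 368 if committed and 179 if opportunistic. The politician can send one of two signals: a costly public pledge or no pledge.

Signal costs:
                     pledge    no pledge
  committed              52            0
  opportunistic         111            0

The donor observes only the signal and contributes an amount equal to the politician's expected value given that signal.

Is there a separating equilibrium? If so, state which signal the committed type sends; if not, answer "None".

Try committed → pledge, opportunistic → no pledge:
  Under separation the donor infers type exactly: pledge → committed (pays 368), no pledge → opportunistic (pays 179).
  Committed: pledge gives 368 − 52 = 316; no pledge gives 179 − 0 = 179. No deviation. ✓
  Opportunistic: no pledge gives 179 − 0 = 179; pledge gives 368 − 111 = 257. Would deviate. ✗
Try committed → no pledge, opportunistic → pledge:
  Under separation the donor infers type exactly: no pledge → committed (pays 368), pledge → opportunistic (pays 179).
  Committed: no pledge gives 368 − 0 = 368; pledge gives 179 − 52 = 127. No deviation. ✓
  Opportunistic: pledge gives 179 − 111 = 68; no pledge gives 368 − 0 = 368. Would deviate. ✗
Neither assignment is incentive-compatible.

None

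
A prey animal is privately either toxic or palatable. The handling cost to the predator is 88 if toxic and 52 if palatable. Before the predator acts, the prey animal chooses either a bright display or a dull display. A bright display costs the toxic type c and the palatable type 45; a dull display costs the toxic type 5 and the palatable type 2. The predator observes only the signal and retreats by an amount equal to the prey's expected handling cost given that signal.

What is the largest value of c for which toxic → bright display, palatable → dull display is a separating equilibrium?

Under separation: bright display → toxic (pays 88); dull display → palatable (pays 52).
Palatable: 52 − 2 = 50 ≥ 88 − 45 = 43. Holds regardless of c. ✓
Toxic: 88 − c ≥ 52 − 5, so c ≤ 88 − 47 = 41.

41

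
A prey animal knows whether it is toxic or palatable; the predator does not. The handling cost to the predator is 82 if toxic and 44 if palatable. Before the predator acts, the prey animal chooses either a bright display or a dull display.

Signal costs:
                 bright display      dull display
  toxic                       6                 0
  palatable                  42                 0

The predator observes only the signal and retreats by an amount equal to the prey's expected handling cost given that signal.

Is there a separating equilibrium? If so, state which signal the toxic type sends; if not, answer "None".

Try toxic → bright display, palatable → dull display:
  If types separate, bright display earns payment 82 and dull display earns 44.
  Toxic: bright display gives 82 − 6 = 76; dull display gives 44 − 0 = 44. No deviation. ✓
  Palatable: dull display gives 44 − 0 = 44; bright display gives 82 − 42 = 40. No deviation. ✓
Both hold — the toxic type sends bright display.

bright display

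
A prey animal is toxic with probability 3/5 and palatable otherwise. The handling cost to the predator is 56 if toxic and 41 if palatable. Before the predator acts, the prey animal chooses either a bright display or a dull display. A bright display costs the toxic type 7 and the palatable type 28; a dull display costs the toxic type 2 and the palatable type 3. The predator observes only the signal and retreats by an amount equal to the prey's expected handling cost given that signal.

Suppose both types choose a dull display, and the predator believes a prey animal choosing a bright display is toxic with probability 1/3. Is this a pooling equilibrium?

Yes

At the pooled signal (dull display) the predator holds the prior 3/5 and pays 3/5·56 + 2/5·41 = 50. Off-path (bright display) belief 1/3 gives 1/3·56 + 2/3·41 = 46.
Toxic: dull display gives 50 − 2 = 48; bright display gives 46 − 7 = 39. Stays. ✓
Palatable: dull display gives 50 − 3 = 47; bright display gives 46 − 28 = 18. Stays. ✓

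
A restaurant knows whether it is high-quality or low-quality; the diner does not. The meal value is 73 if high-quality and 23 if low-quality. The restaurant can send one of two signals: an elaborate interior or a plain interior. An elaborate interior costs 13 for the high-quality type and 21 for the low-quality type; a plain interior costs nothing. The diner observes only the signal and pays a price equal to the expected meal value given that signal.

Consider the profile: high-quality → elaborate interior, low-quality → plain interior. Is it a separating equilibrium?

Under separation the diner infers type exactly: elaborate interior → high-quality (pays 73), plain interior → low-quality (pays 23).
High-quality: elaborate interior gives 73 − 13 = 60; plain interior gives 23 − 0 = 23. No deviation. ✓
Low-quality: plain interior gives 23 − 0 = 23; elaborate interior gives 73 − 21 = 52. Would deviate. ✗

No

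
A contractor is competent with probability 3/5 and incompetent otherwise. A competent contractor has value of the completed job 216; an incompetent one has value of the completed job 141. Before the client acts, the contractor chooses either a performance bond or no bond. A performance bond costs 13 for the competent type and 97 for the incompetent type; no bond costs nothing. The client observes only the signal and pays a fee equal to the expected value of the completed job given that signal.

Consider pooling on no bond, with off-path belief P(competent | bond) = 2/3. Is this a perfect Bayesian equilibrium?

Yes

At the pooled signal (no bond) the client holds the prior 3/5 and pays 3/5·216 + 2/5·141 = 186. Off-path (bond) belief 2/3 gives 2/3·216 + 1/3·141 = 191.
Competent: no bond gives 186 − 0 = 186; bond gives 191 − 13 = 178. Stays. ✓
Incompetent: no bond gives 186 − 0 = 186; bond gives 191 − 97 = 94. Stays. ✓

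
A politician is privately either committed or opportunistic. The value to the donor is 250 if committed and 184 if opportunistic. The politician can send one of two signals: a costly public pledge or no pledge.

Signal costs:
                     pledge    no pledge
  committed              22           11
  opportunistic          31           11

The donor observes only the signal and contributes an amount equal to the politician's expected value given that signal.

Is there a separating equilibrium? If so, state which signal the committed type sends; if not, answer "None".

None

Try committed → pledge, opportunistic → no pledge:
  If types separate, pledge earns payment 250 and no pledge earns 184.
  Committed: pledge gives 250 − 22 = 228; no pledge gives 184 − 11 = 173. No deviation. ✓
  Opportunistic: no pledge gives 184 − 11 = 173; pledge gives 250 − 31 = 219. Would deviate. ✗
Try committed → no pledge, opportunistic → pledge:
  If types separate, no pledge earns payment 250 and pledge earns 184.
  Committed: no pledge gives 250 − 11 = 239; pledge gives 184 − 22 = 162. No deviation. ✓
  Opportunistic: pledge gives 184 − 31 = 153; no pledge gives 250 − 11 = 239. Would deviate. ✗
Neither assignment is incentive-compatible.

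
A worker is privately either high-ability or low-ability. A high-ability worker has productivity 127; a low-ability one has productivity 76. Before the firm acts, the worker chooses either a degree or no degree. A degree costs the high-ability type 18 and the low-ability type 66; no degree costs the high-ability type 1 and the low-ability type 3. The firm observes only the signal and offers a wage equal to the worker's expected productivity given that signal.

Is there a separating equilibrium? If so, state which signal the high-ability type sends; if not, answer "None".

Try high-ability → degree, low-ability → no degree:
  If types separate, degree earns payment 127 and no degree earns 76.
  High-ability: degree gives 127 − 18 = 109; no degree gives 76 − 1 = 75. No deviation. ✓
  Low-ability: no degree gives 76 − 3 = 73; degree gives 127 − 66 = 61. No deviation. ✓
Both hold — the high-ability type sends degree.

degree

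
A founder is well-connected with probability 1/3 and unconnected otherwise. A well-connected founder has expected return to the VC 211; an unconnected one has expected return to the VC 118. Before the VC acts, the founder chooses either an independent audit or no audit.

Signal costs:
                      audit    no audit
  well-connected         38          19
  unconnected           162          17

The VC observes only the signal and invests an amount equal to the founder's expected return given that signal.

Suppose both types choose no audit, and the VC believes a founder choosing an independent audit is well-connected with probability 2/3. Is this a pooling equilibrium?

On the equilibrium path (no audit) the VC holds the prior 1/3 and pays 1/3·211 + 2/3·118 = 149. Off-path (audit) belief 2/3 gives 2/3·211 + 1/3·118 = 180.
Well-connected: no audit gives 149 − 19 = 130; audit gives 180 − 38 = 142. Deviates. ✗
Unconnected: no audit gives 149 − 17 = 132; audit gives 180 − 162 = 18. Stays. ✓

No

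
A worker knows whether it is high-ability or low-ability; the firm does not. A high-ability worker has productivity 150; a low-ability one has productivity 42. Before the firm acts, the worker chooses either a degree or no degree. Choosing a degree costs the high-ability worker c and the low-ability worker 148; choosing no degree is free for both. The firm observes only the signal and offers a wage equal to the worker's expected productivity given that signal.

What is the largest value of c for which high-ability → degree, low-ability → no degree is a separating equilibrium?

108

Under separation: degree → high-ability (pays 150); no degree → low-ability (pays 42).
Low-ability: 42 − 0 = 42 ≥ 150 − 148 = 2. Holds regardless of c. ✓
High-ability: 150 − c ≥ 42 − 0, so c ≤ 150 − 42 = 108.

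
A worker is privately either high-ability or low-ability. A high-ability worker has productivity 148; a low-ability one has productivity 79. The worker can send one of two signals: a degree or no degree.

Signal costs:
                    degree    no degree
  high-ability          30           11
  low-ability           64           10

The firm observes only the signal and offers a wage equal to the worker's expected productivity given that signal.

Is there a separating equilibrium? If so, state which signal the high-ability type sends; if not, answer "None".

Try high-ability → degree, low-ability → no degree:
  If types separate, degree earns payment 148 and no degree earns 79.
  High-ability: degree gives 148 − 30 = 118; no degree gives 79 − 11 = 68. No deviation. ✓
  Low-ability: no degree gives 79 − 10 = 69; degree gives 148 − 64 = 84. Would deviate. ✗
Try high-ability → no degree, low-ability → degree:
  If types separate, no degree earns payment 148 and degree earns 79.
  High-ability: no degree gives 148 − 11 = 137; degree gives 79 − 30 = 49. No deviation. ✓
  Low-ability: degree gives 79 − 64 = 15; no degree gives 148 − 10 = 138. Would deviate. ✗
Neither assignment is incentive-compatible.

None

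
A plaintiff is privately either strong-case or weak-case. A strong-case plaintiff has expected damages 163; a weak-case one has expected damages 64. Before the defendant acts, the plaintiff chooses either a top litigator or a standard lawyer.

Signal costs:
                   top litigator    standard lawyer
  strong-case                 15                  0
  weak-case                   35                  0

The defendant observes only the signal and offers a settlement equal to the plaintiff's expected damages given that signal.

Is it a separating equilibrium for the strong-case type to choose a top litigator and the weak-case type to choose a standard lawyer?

If types separate, top litigator earns payment 163 and standard lawyer earns 64.
Strong-case: top litigator gives 163 − 15 = 148; standard lawyer gives 64 − 0 = 64. No deviation. ✓
Weak-case: standard lawyer gives 64 − 0 = 64; top litigator gives 163 − 35 = 128. Would deviate. ✗

No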